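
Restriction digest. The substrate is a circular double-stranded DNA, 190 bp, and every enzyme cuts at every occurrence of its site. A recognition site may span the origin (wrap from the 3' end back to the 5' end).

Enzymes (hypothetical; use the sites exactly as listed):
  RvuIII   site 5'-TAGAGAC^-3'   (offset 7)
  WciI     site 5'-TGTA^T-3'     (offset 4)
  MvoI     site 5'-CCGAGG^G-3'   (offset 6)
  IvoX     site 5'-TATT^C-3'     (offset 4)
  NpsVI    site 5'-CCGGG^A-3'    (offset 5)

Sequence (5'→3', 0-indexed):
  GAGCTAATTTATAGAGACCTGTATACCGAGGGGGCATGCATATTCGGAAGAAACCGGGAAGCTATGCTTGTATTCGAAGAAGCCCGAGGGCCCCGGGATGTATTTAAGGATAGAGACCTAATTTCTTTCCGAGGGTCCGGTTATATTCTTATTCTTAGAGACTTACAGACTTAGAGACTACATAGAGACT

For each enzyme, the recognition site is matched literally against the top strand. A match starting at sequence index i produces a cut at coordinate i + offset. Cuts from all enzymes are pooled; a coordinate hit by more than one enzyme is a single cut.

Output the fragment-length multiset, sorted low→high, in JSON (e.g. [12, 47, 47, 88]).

Per-enzyme occurrences:
  RvuIII (TAGAGAC, off=7): starts [11, 110, 155, 171, 182] → cuts [18, 117, 162, 178, 189]
  WciI (TGTAT, off=4): starts [19, 68, 98] → cuts [23, 72, 102]
  MvoI (CCGAGGG, off=6): starts [25, 83, 128] → cuts [31, 89, 134]
  IvoX (TATTC, off=4): starts [40, 70, 143, 149] → cuts [44, 74, 147, 153]
  NpsVI (CCGGGA, off=5): starts [53, 92] → cuts [58, 97]

Pooled cuts: [18, 23, 31, 44, 58, 72, 74, 89, 97, 102, 117, 134, 147, 153, 162, 178, 189]

Fragments:
  18→23: 5 bp
  23→31: 8 bp
  31→44: 13 bp
  44→58: 14 bp
  58→72: 14 bp
  72→74: 2 bp
  74→89: 15 bp
  89→97: 8 bp
  97→102: 5 bp
  102→117: 15 bp
  117→134: 17 bp
  134→147: 13 bp
  147→153: 6 bp
  153→162: 9 bp
  162→178: 16 bp
  178→189: 11 bp
  189→18 (wrap): 190-189+18 = 19 bp

[2,5,5,6,8,8,9,11,13,13,14,14,15,15,16,17,19]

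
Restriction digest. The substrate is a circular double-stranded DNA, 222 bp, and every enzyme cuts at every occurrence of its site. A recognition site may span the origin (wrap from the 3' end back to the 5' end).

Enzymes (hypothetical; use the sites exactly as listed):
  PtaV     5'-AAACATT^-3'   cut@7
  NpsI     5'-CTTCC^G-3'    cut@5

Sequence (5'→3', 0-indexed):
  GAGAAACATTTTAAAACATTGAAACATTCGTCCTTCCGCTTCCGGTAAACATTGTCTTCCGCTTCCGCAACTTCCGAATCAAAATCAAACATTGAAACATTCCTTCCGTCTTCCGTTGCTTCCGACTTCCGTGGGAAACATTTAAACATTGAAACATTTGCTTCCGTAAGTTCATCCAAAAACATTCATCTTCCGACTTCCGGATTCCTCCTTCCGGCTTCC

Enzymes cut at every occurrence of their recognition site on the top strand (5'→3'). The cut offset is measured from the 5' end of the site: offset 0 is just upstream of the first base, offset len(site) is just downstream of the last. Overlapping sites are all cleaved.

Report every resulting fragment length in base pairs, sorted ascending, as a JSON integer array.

[6,6,6,7,7,7,7,7,7,8,8,8,8,8,9,9,9,10,10,10,12,14,18,21]

Site scan:
  PtaV (AAACATT, off=7): starts [3, 13, 21, 46, 86, 94, 135, 143, 151, 179] → cuts [10, 20, 28, 53, 93, 101, 142, 150, 158, 186]
  NpsI (CTTCCG, off=5): starts [32, 38, 55, 61, 70, 102, 109, 118, 125, 160, 189, 196, 210, 217] → cuts [0, 37, 43, 60, 66, 75, 107, 114, 123, 130, 165, 194, 201, 215]

Pooled cuts: [0, 10, 20, 28, 37, 43, 53, 60, 66, 75, 93, 101, 107, 114, 123, 130, 142, 150, 158, 165, 186, 194, 201, 215]

Fragments:
  0→10: 10 bp
  10→20: 10 bp
  20→28: 8 bp
  28→37: 9 bp
  37→43: 6 bp
  43→53: 10 bp
  53→60: 7 bp
  60→66: 6 bp
  66→75: 9 bp
  75→93: 18 bp
  93→101: 8 bp
  101→107: 6 bp
  107→114: 7 bp
  114→123: 9 bp
  123→130: 7 bp
  130→142: 12 bp
  142→150: 8 bp
  150→158: 8 bp
  158→165: 7 bp
  165→186: 21 bp
  186→194: 8 bp
  194→201: 7 bp
  201→215: 14 bp
  215→0 (wrap): 222-215+0 = 7 bp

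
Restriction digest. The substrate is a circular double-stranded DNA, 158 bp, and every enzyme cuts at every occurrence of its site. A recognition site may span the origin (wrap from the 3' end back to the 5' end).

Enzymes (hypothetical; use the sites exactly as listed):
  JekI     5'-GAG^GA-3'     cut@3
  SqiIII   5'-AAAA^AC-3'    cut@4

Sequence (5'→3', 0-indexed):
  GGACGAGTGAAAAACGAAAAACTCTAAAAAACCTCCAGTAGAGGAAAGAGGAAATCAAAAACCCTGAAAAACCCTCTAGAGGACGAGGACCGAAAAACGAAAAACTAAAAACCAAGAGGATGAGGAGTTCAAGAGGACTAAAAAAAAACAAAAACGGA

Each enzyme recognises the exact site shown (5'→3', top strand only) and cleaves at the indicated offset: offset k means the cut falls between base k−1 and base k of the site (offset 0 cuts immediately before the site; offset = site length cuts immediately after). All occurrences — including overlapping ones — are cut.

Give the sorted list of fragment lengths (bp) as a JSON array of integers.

[6,6,6,6,7,7,7,7,8,9,10,10,10,11,11,12,12,13]

Scan for sites:
  JekI GAGGA/3: at [40, 47, 78, 84, 115, 121, 132, 156] ⇒ [1, 43, 50, 81, 87, 118, 124, 135]
  SqiIII AAAAAC/4: at [9, 16, 26, 56, 66, 92, 99, 106, 143, 149] ⇒ [13, 20, 30, 60, 70, 96, 103, 110, 147, 153]

All cut coordinates (distinct, sorted): [1, 13, 20, 30, 43, 50, 60, 70, 81, 87, 96, 103, 110, 118, 124, 135, 147, 153]

Fragment lengths:
  1→13: 12 bp
  13→20: 7 bp
  20→30: 10 bp
  30→43: 13 bp
  43→50: 7 bp
  50→60: 10 bp
  60→70: 10 bp
  70→81: 11 bp
  81→87: 6 bp
  87→96: 9 bp
  96→103: 7 bp
  103→110: 7 bp
  110→118: 8 bp
  118→124: 6 bp
  124→135: 11 bp
  135→147: 12 bp
  147→153: 6 bp
  153→1 (wrap): 158-153+1 = 6 bp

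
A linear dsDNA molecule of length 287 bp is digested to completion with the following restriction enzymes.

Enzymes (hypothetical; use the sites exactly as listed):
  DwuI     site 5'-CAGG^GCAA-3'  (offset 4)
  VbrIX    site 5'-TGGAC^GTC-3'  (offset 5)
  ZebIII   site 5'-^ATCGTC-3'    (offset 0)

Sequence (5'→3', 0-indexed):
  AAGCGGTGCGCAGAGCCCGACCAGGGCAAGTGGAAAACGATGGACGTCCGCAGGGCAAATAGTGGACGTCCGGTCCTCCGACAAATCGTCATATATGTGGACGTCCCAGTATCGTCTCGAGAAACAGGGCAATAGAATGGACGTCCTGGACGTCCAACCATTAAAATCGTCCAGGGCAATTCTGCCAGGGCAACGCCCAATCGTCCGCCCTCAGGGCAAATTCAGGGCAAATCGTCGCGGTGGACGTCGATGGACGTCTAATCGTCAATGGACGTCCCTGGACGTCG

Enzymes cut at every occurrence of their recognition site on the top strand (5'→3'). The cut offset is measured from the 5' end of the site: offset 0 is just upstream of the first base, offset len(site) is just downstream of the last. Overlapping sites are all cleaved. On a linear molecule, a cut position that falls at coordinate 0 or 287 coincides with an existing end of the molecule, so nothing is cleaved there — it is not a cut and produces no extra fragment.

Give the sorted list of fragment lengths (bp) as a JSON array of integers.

[4,4,5,8,9,9,10,10,10,10,11,13,13,14,14,14,15,16,17,18,18,20,25]

Per-enzyme occurrences:
  DwuI (CAGGGCAA, off=4): starts [21, 50, 124, 171, 185, 211, 222] → cuts [25, 54, 128, 175, 189, 215, 226]
  VbrIX (TGGACGTC, off=5): starts [40, 62, 97, 137, 146, 240, 250, 268, 278] → cuts [45, 67, 102, 142, 151, 245, 255, 273, 283]
  ZebIII (ATCGTC, off=0): starts [84, 110, 165, 199, 230, 260] → cuts [84, 110, 165, 199, 230, 260]

Pooled cuts: [25, 45, 54, 67, 84, 102, 110, 128, 142, 151, 165, 175, 189, 199, 215, 226, 230, 245, 255, 260, 273, 283]

Fragments:
  [0,25): 25 bp
  [25,45): 20 bp
  [45,54): 9 bp
  [54,67): 13 bp
  [67,84): 17 bp
  [84,102): 18 bp
  [102,110): 8 bp
  [110,128): 18 bp
  [128,142): 14 bp
  [142,151): 9 bp
  [151,165): 14 bp
  [165,175): 10 bp
  [175,189): 14 bp
  [189,199): 10 bp
  [199,215): 16 bp
  [215,226): 11 bp
  [226,230): 4 bp
  [230,245): 15 bp
  [245,255): 10 bp
  [255,260): 5 bp
  [260,273): 13 bp
  [273,283): 10 bp
  [283,287): 4 bp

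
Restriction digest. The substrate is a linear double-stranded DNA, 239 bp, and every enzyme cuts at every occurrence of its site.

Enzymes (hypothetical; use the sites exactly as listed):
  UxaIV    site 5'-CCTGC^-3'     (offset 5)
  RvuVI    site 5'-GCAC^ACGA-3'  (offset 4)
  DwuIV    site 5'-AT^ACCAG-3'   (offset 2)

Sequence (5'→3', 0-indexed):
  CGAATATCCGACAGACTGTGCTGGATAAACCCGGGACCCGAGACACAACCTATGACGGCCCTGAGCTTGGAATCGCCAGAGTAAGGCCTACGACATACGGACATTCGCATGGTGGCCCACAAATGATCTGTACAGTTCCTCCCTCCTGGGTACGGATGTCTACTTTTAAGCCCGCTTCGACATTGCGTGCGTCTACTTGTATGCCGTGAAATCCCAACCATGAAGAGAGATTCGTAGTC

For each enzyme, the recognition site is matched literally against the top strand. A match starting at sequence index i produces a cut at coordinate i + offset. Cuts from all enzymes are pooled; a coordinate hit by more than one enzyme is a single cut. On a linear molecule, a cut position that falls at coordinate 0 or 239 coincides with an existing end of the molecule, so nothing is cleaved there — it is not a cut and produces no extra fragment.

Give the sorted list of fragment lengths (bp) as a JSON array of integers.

Per-enzyme occurrences:
  UxaIV (CCTGC, off=5): no sites
  RvuVI (GCACACGA, off=4): no sites
  DwuIV (ATACCAG, off=2): no sites

All cut coordinates (distinct, sorted): ∅

Fragments:
  no cuts → one linear fragment of 239 bp

[239]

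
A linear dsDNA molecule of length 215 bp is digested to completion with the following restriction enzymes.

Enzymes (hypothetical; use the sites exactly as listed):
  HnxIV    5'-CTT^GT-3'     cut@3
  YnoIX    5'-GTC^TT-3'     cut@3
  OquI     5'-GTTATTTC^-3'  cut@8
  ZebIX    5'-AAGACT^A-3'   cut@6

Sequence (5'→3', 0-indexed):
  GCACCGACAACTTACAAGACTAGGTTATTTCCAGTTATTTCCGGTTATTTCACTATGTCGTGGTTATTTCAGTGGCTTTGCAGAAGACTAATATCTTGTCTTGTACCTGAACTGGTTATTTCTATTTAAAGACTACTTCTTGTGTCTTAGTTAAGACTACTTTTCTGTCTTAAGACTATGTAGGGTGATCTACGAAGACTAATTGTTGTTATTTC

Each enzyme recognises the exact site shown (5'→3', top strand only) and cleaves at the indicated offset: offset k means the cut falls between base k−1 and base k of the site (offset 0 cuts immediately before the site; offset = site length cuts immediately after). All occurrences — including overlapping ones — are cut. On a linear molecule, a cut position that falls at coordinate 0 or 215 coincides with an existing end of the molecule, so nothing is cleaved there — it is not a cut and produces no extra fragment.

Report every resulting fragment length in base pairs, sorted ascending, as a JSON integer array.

[2,3,5,7,8,8,10,10,10,11,12,12,15,19,19,20,21,23]

Per-enzyme occurrences:
  HnxIV CTTGT/3: at [94, 99, 138] ⇒ [97, 102, 141]
  YnoIX GTCTT/3: at [97, 143, 166] ⇒ [100, 146, 169]
  OquI GTTATTTC/8: at [23, 33, 43, 62, 114, 207] ⇒ [31, 41, 51, 70, 122] (position 215 is a terminus of the linear molecule — no cut)
  ZebIX AAGACTA/6: at [15, 83, 128, 152, 171, 194] ⇒ [21, 89, 134, 158, 177, 200]

All cut coordinates (distinct, sorted): [21, 31, 41, 51, 70, 89, 97, 100, 102, 122, 134, 141, 146, 158, 169, 177, 200]

Fragments:
  [0,21): 21 bp
  [21,31): 10 bp
  [31,41): 10 bp
  [41,51): 10 bp
  [51,70): 19 bp
  [70,89): 19 bp
  [89,97): 8 bp
  [97,100): 3 bp
  [100,102): 2 bp
  [102,122): 20 bp
  [122,134): 12 bp
  [134,141): 7 bp
  [141,146): 5 bp
  [146,158): 12 bp
  [158,169): 11 bp
  [169,177): 8 bp
  [177,200): 23 bp
  [200,215): 15 bp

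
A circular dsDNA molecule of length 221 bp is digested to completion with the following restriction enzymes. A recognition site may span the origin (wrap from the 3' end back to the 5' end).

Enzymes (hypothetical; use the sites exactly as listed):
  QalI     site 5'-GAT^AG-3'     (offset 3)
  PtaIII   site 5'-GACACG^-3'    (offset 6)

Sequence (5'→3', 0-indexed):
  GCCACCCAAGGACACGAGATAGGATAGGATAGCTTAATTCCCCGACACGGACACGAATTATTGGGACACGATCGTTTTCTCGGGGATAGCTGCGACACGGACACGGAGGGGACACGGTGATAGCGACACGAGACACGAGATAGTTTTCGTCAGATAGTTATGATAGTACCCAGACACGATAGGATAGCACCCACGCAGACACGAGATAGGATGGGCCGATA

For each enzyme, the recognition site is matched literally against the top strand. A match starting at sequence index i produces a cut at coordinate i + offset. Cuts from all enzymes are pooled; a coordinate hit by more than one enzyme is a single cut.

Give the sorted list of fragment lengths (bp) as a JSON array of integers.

[2,4,4,4,5,5,5,5,6,6,7,9,9,11,12,13,14,14,15,17,17,18,19]

Scan for sites:
  QalI (GATAG, off=3): starts [17, 22, 27, 84, 118, 138, 152, 161, 177, 182, 204, 217] → cuts [20, 25, 30, 87, 121, 141, 155, 164, 180, 185, 207, 220]
  PtaIII (GACACG, off=6): starts [10, 43, 49, 64, 93, 99, 110, 124, 131, 172, 197] → cuts [16, 49, 55, 70, 99, 105, 116, 130, 137, 178, 203]

Pooled cuts: [16, 20, 25, 30, 49, 55, 70, 87, 99, 105, 116, 121, 130, 137, 141, 155, 164, 178, 180, 185, 203, 207, 220]

Fragments:
  16→20: 4 bp
  20→25: 5 bp
  25→30: 5 bp
  30→49: 19 bp
  49→55: 6 bp
  55→70: 15 bp
  70→87: 17 bp
  87→99: 12 bp
  99→105: 6 bp
  105→116: 11 bp
  116→121: 5 bp
  121→130: 9 bp
  130→137: 7 bp
  137→141: 4 bp
  141→155: 14 bp
  155→164: 9 bp
  164→178: 14 bp
  178→180: 2 bp
  180→185: 5 bp
  185→203: 18 bp
  203→207: 4 bp
  207→220: 13 bp
  220→16 (wrap): 221-220+16 = 17 bp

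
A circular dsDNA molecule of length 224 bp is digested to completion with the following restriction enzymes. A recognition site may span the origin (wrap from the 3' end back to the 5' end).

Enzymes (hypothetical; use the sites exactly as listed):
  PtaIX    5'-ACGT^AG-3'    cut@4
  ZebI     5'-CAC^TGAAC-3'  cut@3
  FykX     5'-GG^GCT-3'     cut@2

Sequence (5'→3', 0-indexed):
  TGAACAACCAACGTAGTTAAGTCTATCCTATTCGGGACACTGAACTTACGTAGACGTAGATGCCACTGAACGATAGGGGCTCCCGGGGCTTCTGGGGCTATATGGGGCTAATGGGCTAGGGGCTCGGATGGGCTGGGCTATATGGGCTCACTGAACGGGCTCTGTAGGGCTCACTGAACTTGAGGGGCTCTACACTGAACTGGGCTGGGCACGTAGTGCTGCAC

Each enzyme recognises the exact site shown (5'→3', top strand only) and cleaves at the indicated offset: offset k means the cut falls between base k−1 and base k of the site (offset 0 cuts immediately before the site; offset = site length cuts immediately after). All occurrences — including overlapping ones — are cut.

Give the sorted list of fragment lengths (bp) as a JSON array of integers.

[5,6,6,6,7,7,8,8,9,9,9,9,9,10,10,10,10,11,11,12,12,14,26]

Site scan:
  PtaIX ACGTAG/4: at [10, 47, 53, 210] ⇒ [14, 51, 57, 214]
  ZebI CACTGAAC/3: at [37, 63, 148, 171, 192, 221] ⇒ [0, 40, 66, 151, 174, 195]
  FykX GGGCT/2: at [76, 85, 94, 104, 112, 119, 129, 134, 143, 156, 166, 184, 201] ⇒ [78, 87, 96, 106, 114, 121, 131, 136, 145, 158, 168, 186, 203]

Pooled cuts: [0, 14, 40, 51, 57, 66, 78, 87, 96, 106, 114, 121, 131, 136, 145, 151, 158, 168, 174, 186, 195, 203, 214]

Fragment lengths:
  0→14: 14 bp
  14→40: 26 bp
  40→51: 11 bp
  51→57: 6 bp
  57→66: 9 bp
  66→78: 12 bp
  78→87: 9 bp
  87→96: 9 bp
  96→106: 10 bp
  106→114: 8 bp
  114→121: 7 bp
  121→131: 10 bp
  131→136: 5 bp
  136→145: 9 bp
  145→151: 6 bp
  151→158: 7 bp
  158→168: 10 bp
  168→174: 6 bp
  174→186: 12 bp
  186→195: 9 bp
  195→203: 8 bp
  203→214: 11 bp
  214→0 (wrap): 224-214+0 = 10 bp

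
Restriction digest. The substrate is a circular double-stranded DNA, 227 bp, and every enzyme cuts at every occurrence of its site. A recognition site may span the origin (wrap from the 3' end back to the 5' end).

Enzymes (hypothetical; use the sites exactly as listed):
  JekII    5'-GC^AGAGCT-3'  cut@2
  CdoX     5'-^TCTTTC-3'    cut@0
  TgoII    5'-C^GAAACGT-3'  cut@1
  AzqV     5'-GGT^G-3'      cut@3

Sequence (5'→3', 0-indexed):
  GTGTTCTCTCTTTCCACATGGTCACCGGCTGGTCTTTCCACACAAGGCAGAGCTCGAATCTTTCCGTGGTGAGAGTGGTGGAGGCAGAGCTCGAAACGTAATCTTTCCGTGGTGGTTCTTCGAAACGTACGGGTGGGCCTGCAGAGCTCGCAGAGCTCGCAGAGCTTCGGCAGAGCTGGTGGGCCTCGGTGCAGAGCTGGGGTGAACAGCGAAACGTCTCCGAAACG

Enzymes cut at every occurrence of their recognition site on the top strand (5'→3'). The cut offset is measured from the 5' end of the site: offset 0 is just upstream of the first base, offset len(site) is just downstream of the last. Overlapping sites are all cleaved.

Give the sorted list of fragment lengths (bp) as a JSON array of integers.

Per-enzyme occurrences:
  JekII GCAGAGCT/2: at [46, 83, 140, 149, 158, 169, 190] ⇒ [48, 85, 142, 151, 160, 171, 192]
  CdoX TCTTTC/0: at [8, 32, 58, 101] ⇒ [8, 32, 58, 101]
  TgoII CGAAACGT/1: at [91, 120, 209] ⇒ [92, 121, 210]
  AzqV GGTG/3: at [67, 76, 110, 131, 177, 187, 200, 226] ⇒ [2, 70, 79, 113, 134, 180, 190, 203]

All cut coordinates (distinct, sorted): [2, 8, 32, 48, 58, 70, 79, 85, 92, 101, 113, 121, 134, 142, 151, 160, 171, 180, 190, 192, 203, 210]

Fragment lengths:
  2→8: 6 bp
  8→32: 24 bp
  32→48: 16 bp
  48→58: 10 bp
  58→70: 12 bp
  70→79: 9 bp
  79→85: 6 bp
  85→92: 7 bp
  92→101: 9 bp
  101→113: 12 bp
  113→121: 8 bp
  121→134: 13 bp
  134→142: 8 bp
  142→151: 9 bp
  151→160: 9 bp
  160→171: 11 bp
  171→180: 9 bp
  180→190: 10 bp
  190→192: 2 bp
  192→203: 11 bp
  203→210: 7 bp
  210→2 (wrap): 227-210+2 = 19 bp

[2,6,6,7,7,8,8,9,9,9,9,9,10,10,11,11,12,12,13,16,19,24]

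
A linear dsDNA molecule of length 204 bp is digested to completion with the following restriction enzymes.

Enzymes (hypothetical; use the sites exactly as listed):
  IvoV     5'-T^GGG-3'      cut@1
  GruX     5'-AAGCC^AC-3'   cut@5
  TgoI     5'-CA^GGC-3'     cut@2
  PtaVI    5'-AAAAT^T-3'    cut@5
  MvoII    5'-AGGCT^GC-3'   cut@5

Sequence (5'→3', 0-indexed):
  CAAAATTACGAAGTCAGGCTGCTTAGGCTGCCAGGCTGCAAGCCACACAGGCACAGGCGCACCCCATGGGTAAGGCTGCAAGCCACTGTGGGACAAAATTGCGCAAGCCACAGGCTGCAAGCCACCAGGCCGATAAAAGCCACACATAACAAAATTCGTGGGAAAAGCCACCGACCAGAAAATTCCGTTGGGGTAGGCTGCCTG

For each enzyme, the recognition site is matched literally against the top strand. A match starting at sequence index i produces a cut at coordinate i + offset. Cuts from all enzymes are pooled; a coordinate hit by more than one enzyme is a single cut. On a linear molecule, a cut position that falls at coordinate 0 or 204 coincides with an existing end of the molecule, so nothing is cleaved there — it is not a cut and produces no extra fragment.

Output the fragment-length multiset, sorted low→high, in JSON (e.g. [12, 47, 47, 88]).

[3,4,4,4,4,4,4,5,5,5,6,6,6,7,7,7,9,10,10,10,10,10,10,12,14,14,14]

Per-enzyme occurrences:
  IvoV (TGGG, off=1): starts [66, 88, 158, 188] → cuts [67, 89, 159, 189]
  GruX (AAGCCAC, off=5): starts [39, 79, 104, 118, 136, 164] → cuts [44, 84, 109, 123, 141, 169]
  TgoI (CAGGC, off=2): starts [14, 31, 47, 53, 110, 125] → cuts [16, 33, 49, 55, 112, 127]
  PtaVI (AAAATT, off=5): starts [1, 94, 150, 178] → cuts [6, 99, 155, 183]
  MvoII (AGGCTGC, off=5): starts [15, 24, 32, 72, 111, 194] → cuts [20, 29, 37, 77, 116, 199]

Pooled cuts: [6, 16, 20, 29, 33, 37, 44, 49, 55, 67, 77, 84, 89, 99, 109, 112, 116, 123, 127, 141, 155, 159, 169, 183, 189, 199]

Fragments:
  [0,6): 6 bp
  [6,16): 10 bp
  [16,20): 4 bp
  [20,29): 9 bp
  [29,33): 4 bp
  [33,37): 4 bp
  [37,44): 7 bp
  [44,49): 5 bp
  [49,55): 6 bp
  [55,67): 12 bp
  [67,77): 10 bp
  [77,84): 7 bp
  [84,89): 5 bp
  [89,99): 10 bp
  [99,109): 10 bp
  [109,112): 3 bp
  [112,116): 4 bp
  [116,123): 7 bp
  [123,127): 4 bp
  [127,141): 14 bp
  [141,155): 14 bp
  [155,159): 4 bp
  [159,169): 10 bp
  [169,183): 14 bp
  [183,189): 6 bp
  [189,199): 10 bp
  [199,204): 5 bp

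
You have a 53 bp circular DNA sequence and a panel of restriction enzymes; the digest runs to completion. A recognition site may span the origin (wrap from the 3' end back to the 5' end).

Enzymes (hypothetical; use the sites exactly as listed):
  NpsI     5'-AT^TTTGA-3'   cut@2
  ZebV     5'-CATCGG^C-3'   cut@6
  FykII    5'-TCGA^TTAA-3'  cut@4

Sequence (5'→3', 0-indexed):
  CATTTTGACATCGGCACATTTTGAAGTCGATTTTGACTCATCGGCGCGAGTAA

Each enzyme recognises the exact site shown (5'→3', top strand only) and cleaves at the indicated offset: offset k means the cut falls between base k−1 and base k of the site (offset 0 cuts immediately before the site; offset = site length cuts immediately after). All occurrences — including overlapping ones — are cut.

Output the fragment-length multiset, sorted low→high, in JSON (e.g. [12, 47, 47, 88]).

[5,11,12,12,13]

Scan for sites:
  NpsI (ATTTTGA, off=2): starts [1, 17, 29] → cuts [3, 19, 31]
  ZebV (CATCGGC, off=6): starts [8, 38] → cuts [14, 44]
  FykII (TCGATTAA, off=4): no sites

Pooled cuts: [3, 14, 19, 31, 44]

Fragments:
  3→14: 11 bp
  14→19: 5 bp
  19→31: 12 bp
  31→44: 13 bp
  44→3 (wrap): 53-44+3 = 12 bp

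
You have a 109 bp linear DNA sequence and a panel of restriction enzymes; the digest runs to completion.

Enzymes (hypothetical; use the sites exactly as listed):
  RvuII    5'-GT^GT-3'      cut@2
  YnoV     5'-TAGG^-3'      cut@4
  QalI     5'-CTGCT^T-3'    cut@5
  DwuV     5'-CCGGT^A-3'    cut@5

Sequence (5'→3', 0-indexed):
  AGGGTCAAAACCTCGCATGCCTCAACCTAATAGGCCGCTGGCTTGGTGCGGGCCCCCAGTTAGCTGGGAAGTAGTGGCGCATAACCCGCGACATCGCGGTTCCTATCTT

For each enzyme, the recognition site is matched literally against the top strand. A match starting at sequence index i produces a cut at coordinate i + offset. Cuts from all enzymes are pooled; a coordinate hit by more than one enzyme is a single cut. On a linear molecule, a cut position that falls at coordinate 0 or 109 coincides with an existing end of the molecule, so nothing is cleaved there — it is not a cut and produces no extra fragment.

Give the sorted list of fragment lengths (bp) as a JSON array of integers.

[34,75]

Site scan:
  RvuII (GTGT, off=2): no sites
  YnoV (TAGG, off=4): starts [30] → cuts [34]
  QalI (CTGCTT, off=5): no sites
  DwuV (CCGGTA, off=5): no sites

All cut coordinates (distinct, sorted): [34]

Fragment lengths:
  [0,34): 34 bp
  [34,109): 75 bp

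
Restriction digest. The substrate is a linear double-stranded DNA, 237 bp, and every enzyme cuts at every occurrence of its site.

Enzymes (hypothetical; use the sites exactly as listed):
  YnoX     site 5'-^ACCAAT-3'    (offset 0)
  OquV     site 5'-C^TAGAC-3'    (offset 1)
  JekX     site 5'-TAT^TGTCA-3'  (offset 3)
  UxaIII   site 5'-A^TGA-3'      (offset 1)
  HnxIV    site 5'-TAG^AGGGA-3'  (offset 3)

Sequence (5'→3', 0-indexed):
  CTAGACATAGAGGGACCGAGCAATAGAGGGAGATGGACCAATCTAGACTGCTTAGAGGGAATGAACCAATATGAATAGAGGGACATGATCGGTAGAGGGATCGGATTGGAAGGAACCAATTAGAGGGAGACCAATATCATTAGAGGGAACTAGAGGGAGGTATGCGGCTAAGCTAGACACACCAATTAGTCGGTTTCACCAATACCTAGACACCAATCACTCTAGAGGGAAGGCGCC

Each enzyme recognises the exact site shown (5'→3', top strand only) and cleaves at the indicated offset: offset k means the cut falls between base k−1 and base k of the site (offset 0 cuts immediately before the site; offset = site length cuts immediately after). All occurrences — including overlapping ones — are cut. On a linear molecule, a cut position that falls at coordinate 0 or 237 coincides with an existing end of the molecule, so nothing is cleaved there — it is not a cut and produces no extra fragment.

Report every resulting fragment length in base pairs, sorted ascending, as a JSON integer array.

[1,3,5,6,6,7,7,7,7,7,9,9,9,10,10,10,12,12,14,14,16,17,19,20]

Site scan:
  YnoX (ACCAAT, off=0): starts [36, 64, 114, 129, 180, 197, 211] → cuts [36, 64, 114, 129, 180, 197, 211]
  OquV (CTAGAC, off=1): starts [0, 42, 172, 205] → cuts [1, 43, 173, 206]
  JekX (TATTGTCA, off=3): no sites
  UxaIII (ATGA, off=1): starts [60, 70, 84] → cuts [61, 71, 85]
  HnxIV (TAGAGGGA, off=3): starts [7, 23, 52, 75, 92, 120, 140, 150, 222] → cuts [10, 26, 55, 78, 95, 123, 143, 153, 225]

Pooled cuts: [1, 10, 26, 36, 43, 55, 61, 64, 71, 78, 85, 95, 114, 123, 129, 143, 153, 173, 180, 197, 206, 211, 225]

Fragment lengths:
  [0,1): 1 bp
  [1,10): 9 bp
  [10,26): 16 bp
  [26,36): 10 bp
  [36,43): 7 bp
  [43,55): 12 bp
  [55,61): 6 bp
  [61,64): 3 bp
  [64,71): 7 bp
  [71,78): 7 bp
  [78,85): 7 bp
  [85,95): 10 bp
  [95,114): 19 bp
  [114,123): 9 bp
  [123,129): 6 bp
  [129,143): 14 bp
  [143,153): 10 bp
  [153,173): 20 bp
  [173,180): 7 bp
  [180,197): 17 bp
  [197,206): 9 bp
  [206,211): 5 bp
  [211,225): 14 bp
  [225,237): 12 bp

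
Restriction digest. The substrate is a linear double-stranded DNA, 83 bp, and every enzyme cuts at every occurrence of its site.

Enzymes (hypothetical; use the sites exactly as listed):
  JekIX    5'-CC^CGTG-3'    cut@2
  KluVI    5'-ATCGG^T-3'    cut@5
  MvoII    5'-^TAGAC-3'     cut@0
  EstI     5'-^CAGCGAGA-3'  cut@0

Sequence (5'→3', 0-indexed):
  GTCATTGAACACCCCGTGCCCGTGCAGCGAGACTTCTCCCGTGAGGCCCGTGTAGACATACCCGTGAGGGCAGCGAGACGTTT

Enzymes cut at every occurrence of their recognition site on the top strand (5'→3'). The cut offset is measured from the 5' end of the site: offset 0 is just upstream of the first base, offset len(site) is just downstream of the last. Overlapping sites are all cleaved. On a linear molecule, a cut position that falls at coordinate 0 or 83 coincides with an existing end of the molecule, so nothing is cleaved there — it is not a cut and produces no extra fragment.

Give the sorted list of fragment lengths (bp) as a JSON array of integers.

[4,4,6,8,9,10,13,14,15]

Per-enzyme occurrences:
  JekIX (CCCGTG, off=2): starts [12, 18, 37, 46, 60] → cuts [14, 20, 39, 48, 62]
  KluVI (ATCGGT, off=5): no sites
  MvoII (TAGAC, off=0): starts [52] → cuts [52]
  EstI (CAGCGAGA, off=0): starts [24, 70] → cuts [24, 70]

All cut coordinates (distinct, sorted): [14, 20, 24, 39, 48, 52, 62, 70]

Fragment lengths:
  [0,14): 14 bp
  [14,20): 6 bp
  [20,24): 4 bp
  [24,39): 15 bp
  [39,48): 9 bp
  [48,52): 4 bp
  [52,62): 10 bp
  [62,70): 8 bp
  [70,83): 13 bp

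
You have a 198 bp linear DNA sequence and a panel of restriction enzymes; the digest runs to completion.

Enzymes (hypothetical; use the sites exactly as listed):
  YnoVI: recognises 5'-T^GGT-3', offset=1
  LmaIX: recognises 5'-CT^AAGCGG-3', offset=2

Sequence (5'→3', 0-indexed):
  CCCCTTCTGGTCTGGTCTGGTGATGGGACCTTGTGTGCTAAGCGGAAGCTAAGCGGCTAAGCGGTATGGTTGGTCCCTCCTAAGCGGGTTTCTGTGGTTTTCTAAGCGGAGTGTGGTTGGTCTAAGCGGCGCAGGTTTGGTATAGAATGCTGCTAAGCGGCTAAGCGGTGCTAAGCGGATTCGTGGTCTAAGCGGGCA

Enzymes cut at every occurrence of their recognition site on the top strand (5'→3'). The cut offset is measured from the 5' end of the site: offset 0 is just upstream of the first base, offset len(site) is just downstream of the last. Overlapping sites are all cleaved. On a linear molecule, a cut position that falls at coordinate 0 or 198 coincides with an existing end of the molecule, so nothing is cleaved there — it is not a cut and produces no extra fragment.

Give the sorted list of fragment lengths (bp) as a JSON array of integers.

Site scan:
  YnoVI TGGT/1: at [7, 12, 17, 66, 70, 94, 113, 117, 137, 183] ⇒ [8, 13, 18, 67, 71, 95, 114, 118, 138, 184]
  LmaIX CTAAGCGG/2: at [37, 48, 56, 79, 101, 121, 152, 160, 170, 187] ⇒ [39, 50, 58, 81, 103, 123, 154, 162, 172, 189]

All cut coordinates (distinct, sorted): [8, 13, 18, 39, 50, 58, 67, 71, 81, 95, 103, 114, 118, 123, 138, 154, 162, 172, 184, 189]

Fragment lengths:
  [0,8): 8 bp
  [8,13): 5 bp
  [13,18): 5 bp
  [18,39): 21 bp
  [39,50): 11 bp
  [50,58): 8 bp
  [58,67): 9 bp
  [67,71): 4 bp
  [71,81): 10 bp
  [81,95): 14 bp
  [95,103): 8 bp
  [103,114): 11 bp
  [114,118): 4 bp
  [118,123): 5 bp
  [123,138): 15 bp
  [138,154): 16 bp
  [154,162): 8 bp
  [162,172): 10 bp
  [172,184): 12 bp
  [184,189): 5 bp
  [189,198): 9 bp

[4,4,5,5,5,5,8,8,8,8,9,9,10,10,11,11,12,14,15,16,21]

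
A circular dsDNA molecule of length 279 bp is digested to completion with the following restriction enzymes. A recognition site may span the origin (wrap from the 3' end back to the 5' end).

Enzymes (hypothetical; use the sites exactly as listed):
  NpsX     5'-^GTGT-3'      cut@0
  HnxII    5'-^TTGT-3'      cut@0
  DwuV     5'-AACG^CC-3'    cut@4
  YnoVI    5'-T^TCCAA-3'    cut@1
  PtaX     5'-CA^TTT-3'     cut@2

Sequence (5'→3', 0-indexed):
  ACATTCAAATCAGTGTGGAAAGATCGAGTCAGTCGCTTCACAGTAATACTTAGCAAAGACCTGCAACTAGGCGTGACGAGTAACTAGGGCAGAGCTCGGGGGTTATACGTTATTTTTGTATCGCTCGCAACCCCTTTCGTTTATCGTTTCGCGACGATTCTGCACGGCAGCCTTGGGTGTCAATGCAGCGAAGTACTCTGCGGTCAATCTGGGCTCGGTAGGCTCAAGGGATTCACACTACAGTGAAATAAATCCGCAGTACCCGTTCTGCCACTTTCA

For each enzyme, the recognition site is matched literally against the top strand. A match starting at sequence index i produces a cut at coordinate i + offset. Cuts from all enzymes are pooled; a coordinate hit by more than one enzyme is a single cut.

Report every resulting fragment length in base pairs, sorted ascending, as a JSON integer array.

[61,103,115]

Site scan:
  NpsX GTGT/0: at [12, 176] ⇒ [12, 176]
  HnxII TTGT/0: at [115] ⇒ [115]
  DwuV (AACGCC, off=4): no sites
  YnoVI (TTCCAA, off=1): no sites
  PtaX (CATTT, off=2): no sites

Pooled cuts: [12, 115, 176]

Fragment lengths:
  12→115: 103 bp
  115→176: 61 bp
  176→12 (wrap): 279-176+12 = 115 bp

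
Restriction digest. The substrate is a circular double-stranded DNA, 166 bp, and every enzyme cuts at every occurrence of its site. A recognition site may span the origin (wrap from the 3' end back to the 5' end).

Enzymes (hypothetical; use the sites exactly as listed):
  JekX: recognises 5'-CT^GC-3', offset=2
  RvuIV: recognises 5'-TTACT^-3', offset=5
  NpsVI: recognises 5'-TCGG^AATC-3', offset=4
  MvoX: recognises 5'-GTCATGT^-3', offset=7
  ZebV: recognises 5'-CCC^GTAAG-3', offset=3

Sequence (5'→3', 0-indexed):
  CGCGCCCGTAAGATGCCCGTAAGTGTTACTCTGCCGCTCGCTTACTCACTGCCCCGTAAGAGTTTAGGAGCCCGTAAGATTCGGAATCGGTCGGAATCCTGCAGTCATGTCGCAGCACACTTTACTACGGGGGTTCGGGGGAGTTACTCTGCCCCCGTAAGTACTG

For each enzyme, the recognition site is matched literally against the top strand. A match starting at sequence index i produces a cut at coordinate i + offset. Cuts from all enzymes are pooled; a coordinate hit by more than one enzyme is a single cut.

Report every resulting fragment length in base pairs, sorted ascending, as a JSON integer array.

[2,2,4,5,6,6,8,9,10,10,11,11,12,14,16,18,22]

Per-enzyme occurrences:
  JekX (CTGC, off=2): starts [30, 48, 98, 148, 163] → cuts [32, 50, 100, 150, 165]
  RvuIV (TTACT, off=5): starts [25, 41, 121, 143] → cuts [30, 46, 126, 148]
  NpsVI (TCGGAATC, off=4): starts [80, 90] → cuts [84, 94]
  MvoX (GTCATGT, off=7): starts [103] → cuts [110]
  ZebV (CCCGTAAG, off=3): starts [4, 15, 52, 70, 153] → cuts [7, 18, 55, 73, 156]

All cut coordinates (distinct, sorted): [7, 18, 30, 32, 46, 50, 55, 73, 84, 94, 100, 110, 126, 148, 150, 156, 165]

Fragment lengths:
  7→18: 11 bp
  18→30: 12 bp
  30→32: 2 bp
  32→46: 14 bp
  46→50: 4 bp
  50→55: 5 bp
  55→73: 18 bp
  73→84: 11 bp
  84→94: 10 bp
  94→100: 6 bp
  100→110: 10 bp
  110→126: 16 bp
  126→148: 22 bp
  148→150: 2 bp
  150→156: 6 bp
  156→165: 9 bp
  165→7 (wrap): 166-165+7 = 8 bp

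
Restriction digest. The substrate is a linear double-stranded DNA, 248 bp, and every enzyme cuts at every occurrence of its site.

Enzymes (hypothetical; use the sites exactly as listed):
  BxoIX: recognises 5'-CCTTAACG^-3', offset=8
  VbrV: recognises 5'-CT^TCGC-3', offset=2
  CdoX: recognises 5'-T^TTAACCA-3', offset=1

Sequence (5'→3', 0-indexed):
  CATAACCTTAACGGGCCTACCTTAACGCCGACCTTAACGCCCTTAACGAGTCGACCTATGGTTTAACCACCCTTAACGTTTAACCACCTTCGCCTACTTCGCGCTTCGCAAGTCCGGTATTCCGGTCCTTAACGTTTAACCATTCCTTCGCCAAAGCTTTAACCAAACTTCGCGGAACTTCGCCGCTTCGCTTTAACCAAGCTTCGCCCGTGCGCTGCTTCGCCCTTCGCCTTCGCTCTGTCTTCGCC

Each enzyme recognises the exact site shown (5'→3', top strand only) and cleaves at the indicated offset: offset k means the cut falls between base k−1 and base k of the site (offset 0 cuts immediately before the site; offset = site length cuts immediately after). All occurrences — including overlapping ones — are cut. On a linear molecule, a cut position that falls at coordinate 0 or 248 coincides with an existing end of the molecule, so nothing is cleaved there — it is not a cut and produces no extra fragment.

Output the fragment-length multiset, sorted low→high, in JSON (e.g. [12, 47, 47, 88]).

[1,1,5,5,6,7,7,8,9,9,10,10,11,11,11,11,12,12,13,14,14,16,16,29]

Scan for sites:
  BxoIX CCTTAACG/8: at [5, 19, 31, 40, 70, 126] ⇒ [13, 27, 39, 48, 78, 134]
  VbrV CTTCGC/2: at [87, 96, 103, 145, 167, 177, 185, 201, 217, 224, 230, 241] ⇒ [89, 98, 105, 147, 169, 179, 187, 203, 219, 226, 232, 243]
  CdoX TTTAACCA/1: at [61, 78, 134, 157, 191] ⇒ [62, 79, 135, 158, 192]

Pooled cuts: [13, 27, 39, 48, 62, 78, 79, 89, 98, 105, 134, 135, 147, 158, 169, 179, 187, 192, 203, 219, 226, 232, 243]

Fragment lengths:
  [0,13): 13 bp
  [13,27): 14 bp
  [27,39): 12 bp
  [39,48): 9 bp
  [48,62): 14 bp
  [62,78): 16 bp
  [78,79): 1 bp
  [79,89): 10 bp
  [89,98): 9 bp
  [98,105): 7 bp
  [105,134): 29 bp
  [134,135): 1 bp
  [135,147): 12 bp
  [147,158): 11 bp
  [158,169): 11 bp
  [169,179): 10 bp
  [179,187): 8 bp
  [187,192): 5 bp
  [192,203): 11 bp
  [203,219): 16 bp
  [219,226): 7 bp
  [226,232): 6 bp
  [232,243): 11 bp
  [243,248): 5 bp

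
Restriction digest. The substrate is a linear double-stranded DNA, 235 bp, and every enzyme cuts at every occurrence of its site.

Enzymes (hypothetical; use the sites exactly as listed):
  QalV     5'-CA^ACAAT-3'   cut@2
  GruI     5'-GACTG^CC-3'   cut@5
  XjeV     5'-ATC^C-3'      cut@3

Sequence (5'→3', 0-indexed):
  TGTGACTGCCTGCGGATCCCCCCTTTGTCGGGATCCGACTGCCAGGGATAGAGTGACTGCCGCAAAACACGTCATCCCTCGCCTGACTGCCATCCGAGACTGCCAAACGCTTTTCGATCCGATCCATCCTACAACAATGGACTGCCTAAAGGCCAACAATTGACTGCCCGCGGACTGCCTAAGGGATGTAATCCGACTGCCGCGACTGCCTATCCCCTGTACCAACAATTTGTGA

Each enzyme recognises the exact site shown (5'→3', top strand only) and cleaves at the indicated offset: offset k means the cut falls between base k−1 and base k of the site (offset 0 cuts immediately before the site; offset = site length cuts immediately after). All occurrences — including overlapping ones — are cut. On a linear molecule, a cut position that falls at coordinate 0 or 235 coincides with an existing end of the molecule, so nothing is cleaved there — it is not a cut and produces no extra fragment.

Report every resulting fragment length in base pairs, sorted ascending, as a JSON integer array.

[4,5,5,5,6,6,6,8,8,9,10,10,11,11,11,11,11,13,16,17,17,17,18]

Scan for sites:
  QalV CAACAAT/2: at [131, 153, 222] ⇒ [133, 155, 224]
  GruI GACTGCC/5: at [3, 36, 54, 84, 97, 139, 161, 172, 194, 203] ⇒ [8, 41, 59, 89, 102, 144, 166, 177, 199, 208]
  XjeV ATCC/3: at [15, 32, 73, 91, 116, 121, 125, 190, 211] ⇒ [18, 35, 76, 94, 119, 124, 128, 193, 214]

Pooled cuts: [8, 18, 35, 41, 59, 76, 89, 94, 102, 119, 124, 128, 133, 144, 155, 166, 177, 193, 199, 208, 214, 224]

Fragment lengths:
  [0,8): 8 bp
  [8,18): 10 bp
  [18,35): 17 bp
  [35,41): 6 bp
  [41,59): 18 bp
  [59,76): 17 bp
  [76,89): 13 bp
  [89,94): 5 bp
  [94,102): 8 bp
  [102,119): 17 bp
  [119,124): 5 bp
  [124,128): 4 bp
  [128,133): 5 bp
  [133,144): 11 bp
  [144,155): 11 bp
  [155,166): 11 bp
  [166,177): 11 bp
  [177,193): 16 bp
  [193,199): 6 bp
  [199,208): 9 bp
  [208,214): 6 bp
  [214,224): 10 bp
  [224,235): 11 bp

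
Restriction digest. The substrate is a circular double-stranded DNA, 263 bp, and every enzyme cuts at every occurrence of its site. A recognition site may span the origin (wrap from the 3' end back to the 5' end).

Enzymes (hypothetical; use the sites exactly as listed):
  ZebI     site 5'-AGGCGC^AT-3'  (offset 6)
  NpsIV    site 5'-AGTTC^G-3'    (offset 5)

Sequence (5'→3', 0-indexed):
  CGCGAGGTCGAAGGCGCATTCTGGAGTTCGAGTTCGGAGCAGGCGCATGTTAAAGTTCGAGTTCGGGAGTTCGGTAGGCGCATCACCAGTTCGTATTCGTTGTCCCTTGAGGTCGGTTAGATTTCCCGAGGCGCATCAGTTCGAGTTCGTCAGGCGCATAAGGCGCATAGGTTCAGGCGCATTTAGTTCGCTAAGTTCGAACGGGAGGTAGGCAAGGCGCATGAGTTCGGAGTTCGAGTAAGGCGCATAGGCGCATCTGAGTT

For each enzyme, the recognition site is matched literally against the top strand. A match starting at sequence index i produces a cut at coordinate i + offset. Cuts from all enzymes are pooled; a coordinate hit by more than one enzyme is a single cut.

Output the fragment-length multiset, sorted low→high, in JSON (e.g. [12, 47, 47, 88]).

Site scan:
  ZebI AGGCGCAT/6: at [11, 40, 75, 128, 151, 160, 174, 214, 240, 248] ⇒ [17, 46, 81, 134, 157, 166, 180, 220, 246, 254]
  NpsIV AGTTCG/5: at [24, 30, 53, 59, 67, 87, 137, 143, 184, 193, 223, 230, 259] ⇒ [1, 29, 35, 58, 64, 72, 92, 142, 148, 189, 198, 228, 235]

All cut coordinates (distinct, sorted): [1, 17, 29, 35, 46, 58, 64, 72, 81, 92, 134, 142, 148, 157, 166, 180, 189, 198, 220, 228, 235, 246, 254]

Fragments:
  1→17: 16 bp
  17→29: 12 bp
  29→35: 6 bp
  35→46: 11 bp
  46→58: 12 bp
  58→64: 6 bp
  64→72: 8 bp
  72→81: 9 bp
  81→92: 11 bp
  92→134: 42 bp
  134→142: 8 bp
  142→148: 6 bp
  148→157: 9 bp
  157→166: 9 bp
  166→180: 14 bp
  180→189: 9 bp
  189→198: 9 bp
  198→220: 22 bp
  220→228: 8 bp
  228→235: 7 bp
  235→246: 11 bp
  246→254: 8 bp
  254→1 (wrap): 263-254+1 = 10 bp

[6,6,6,7,8,8,8,8,9,9,9,9,9,10,11,11,11,12,12,14,16,22,42]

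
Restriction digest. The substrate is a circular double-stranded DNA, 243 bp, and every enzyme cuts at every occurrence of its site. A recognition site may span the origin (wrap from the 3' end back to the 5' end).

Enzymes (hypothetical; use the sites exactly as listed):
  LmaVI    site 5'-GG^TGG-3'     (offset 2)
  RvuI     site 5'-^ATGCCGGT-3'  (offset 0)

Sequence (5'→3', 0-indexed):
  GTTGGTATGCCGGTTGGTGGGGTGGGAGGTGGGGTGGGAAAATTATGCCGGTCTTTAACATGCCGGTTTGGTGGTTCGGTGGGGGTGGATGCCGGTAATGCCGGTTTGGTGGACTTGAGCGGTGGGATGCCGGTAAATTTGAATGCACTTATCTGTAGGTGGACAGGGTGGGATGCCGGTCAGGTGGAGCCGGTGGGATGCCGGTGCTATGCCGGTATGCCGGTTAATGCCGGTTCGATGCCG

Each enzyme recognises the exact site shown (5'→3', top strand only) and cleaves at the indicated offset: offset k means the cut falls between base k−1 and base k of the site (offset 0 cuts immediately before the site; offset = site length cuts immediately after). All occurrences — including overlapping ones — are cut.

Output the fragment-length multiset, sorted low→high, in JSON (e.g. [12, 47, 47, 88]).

[3,4,4,4,5,5,6,7,8,8,9,9,9,10,10,11,11,11,12,12,12,12,13,15,33]

Per-enzyme occurrences:
  LmaVI (GGTGG, off=2): starts [15, 20, 27, 32, 69, 77, 83, 107, 120, 157, 166, 182, 191] → cuts [17, 22, 29, 34, 71, 79, 85, 109, 122, 159, 168, 184, 193]
  RvuI (ATGCCGGT, off=0): starts [6, 44, 59, 88, 97, 126, 172, 197, 208, 216, 226, 237] → cuts [6, 44, 59, 88, 97, 126, 172, 197, 208, 216, 226, 237]

All cut coordinates (distinct, sorted): [6, 17, 22, 29, 34, 44, 59, 71, 79, 85, 88, 97, 109, 122, 126, 159, 168, 172, 184, 193, 197, 208, 216, 226, 237]

Fragments:
  6→17: 11 bp
  17→22: 5 bp
  22→29: 7 bp
  29→34: 5 bp
  34→44: 10 bp
  44→59: 15 bp
  59→71: 12 bp
  71→79: 8 bp
  79→85: 6 bp
  85→88: 3 bp
  88→97: 9 bp
  97→109: 12 bp
  109→122: 13 bp
  122→126: 4 bp
  126→159: 33 bp
  159→168: 9 bp
  168→172: 4 bp
  172→184: 12 bp
  184→193: 9 bp
  193→197: 4 bp
  197→208: 11 bp
  208→216: 8 bp
  216→226: 10 bp
  226→237: 11 bp
  237→6 (wrap): 243-237+6 = 12 bp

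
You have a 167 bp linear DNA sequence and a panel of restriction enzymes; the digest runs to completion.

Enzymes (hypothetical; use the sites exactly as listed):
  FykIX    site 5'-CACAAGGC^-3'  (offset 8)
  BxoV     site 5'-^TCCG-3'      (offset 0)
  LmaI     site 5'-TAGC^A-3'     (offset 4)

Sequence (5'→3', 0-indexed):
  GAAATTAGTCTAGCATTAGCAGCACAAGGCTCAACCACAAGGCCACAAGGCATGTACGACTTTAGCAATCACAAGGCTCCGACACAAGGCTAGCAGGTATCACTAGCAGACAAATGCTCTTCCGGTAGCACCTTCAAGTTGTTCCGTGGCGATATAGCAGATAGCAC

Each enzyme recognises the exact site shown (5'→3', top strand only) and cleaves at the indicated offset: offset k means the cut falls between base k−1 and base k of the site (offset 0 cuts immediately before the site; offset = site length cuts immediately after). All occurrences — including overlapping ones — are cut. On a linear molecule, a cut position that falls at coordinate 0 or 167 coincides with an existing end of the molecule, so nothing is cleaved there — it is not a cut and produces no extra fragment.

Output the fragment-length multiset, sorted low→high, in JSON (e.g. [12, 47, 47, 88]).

[2,4,6,7,8,9,10,11,13,13,13,13,13,14,15,16]

Site scan:
  FykIX (CACAAGGC, off=8): starts [22, 35, 43, 69, 82] → cuts [30, 43, 51, 77, 90]
  BxoV (TCCG, off=0): starts [77, 120, 142] → cuts [77, 120, 142]
  LmaI (TAGCA, off=4): starts [10, 16, 62, 90, 103, 125, 154, 161] → cuts [14, 20, 66, 94, 107, 129, 158, 165]

All cut coordinates (distinct, sorted): [14, 20, 30, 43, 51, 66, 77, 90, 94, 107, 120, 129, 142, 158, 165]

Fragments:
  [0,14): 14 bp
  [14,20): 6 bp
  [20,30): 10 bp
  [30,43): 13 bp
  [43,51): 8 bp
  [51,66): 15 bp
  [66,77): 11 bp
  [77,90): 13 bp
  [90,94): 4 bp
  [94,107): 13 bp
  [107,120): 13 bp
  [120,129): 9 bp
  [129,142): 13 bp
  [142,158): 16 bp
  [158,165): 7 bp
  [165,167): 2 bp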